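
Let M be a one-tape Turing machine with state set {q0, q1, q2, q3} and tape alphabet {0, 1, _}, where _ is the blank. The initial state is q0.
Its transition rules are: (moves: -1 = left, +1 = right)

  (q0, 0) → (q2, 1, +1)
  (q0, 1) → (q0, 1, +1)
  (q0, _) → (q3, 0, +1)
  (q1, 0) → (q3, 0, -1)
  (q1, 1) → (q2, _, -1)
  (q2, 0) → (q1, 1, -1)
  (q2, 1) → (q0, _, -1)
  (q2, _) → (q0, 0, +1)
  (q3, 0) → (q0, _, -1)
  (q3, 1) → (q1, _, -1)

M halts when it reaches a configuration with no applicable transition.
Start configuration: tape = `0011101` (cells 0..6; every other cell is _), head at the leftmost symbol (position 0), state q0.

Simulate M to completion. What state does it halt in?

q3

q0 | __[0]011101   read 0 → write 1, move +1, go to q2
q2 | __1[0]11101   read 0 → write 1, move -1, go to q1
q1 | __[1]111101   read 1 → write _, move -1, go to q2
q2 | _[_]_111101   read _ → write 0, move +1, go to q0
q0 | _0[_]111101   read _ → write 0, move +1, go to q3
q3 | _00[1]11101   read 1 → write _, move -1, go to q1
q1 | _0[0]_11101   read 0 → write 0, move -1, go to q3
q3 | _[0]0_11101   read 0 → write _, move -1, go to q0
q0 | [_]_0_11101   read _ → write 0, move +1, go to q3
q3 | 0[_]0_11101
No transition is defined for (q3, _); M halts in state q3.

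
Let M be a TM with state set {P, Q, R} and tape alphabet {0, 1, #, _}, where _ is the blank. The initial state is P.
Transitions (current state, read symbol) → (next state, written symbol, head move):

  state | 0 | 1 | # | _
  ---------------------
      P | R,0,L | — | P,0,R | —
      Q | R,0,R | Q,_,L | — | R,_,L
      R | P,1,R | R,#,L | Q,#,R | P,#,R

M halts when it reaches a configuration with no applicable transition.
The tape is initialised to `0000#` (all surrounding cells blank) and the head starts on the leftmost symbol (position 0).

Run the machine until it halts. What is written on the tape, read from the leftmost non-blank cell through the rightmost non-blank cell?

state=P head=0 tape=_[0]000#   (P,0)→(R,0,L)
state=R head=-1 tape=[_]0000#   (R,_)→(P,#,R)
state=P head=0 tape=#[0]000#   (P,0)→(R,0,L)
state=R head=-1 tape=[#]0000#   (R,#)→(Q,#,R)
state=Q head=0 tape=#[0]000#   (Q,0)→(R,0,R)
state=R head=1 tape=#0[0]00#   (R,0)→(P,1,R)
state=P head=2 tape=#01[0]0#   (P,0)→(R,0,L)
state=R head=1 tape=#0[1]00#   (R,1)→(R,#,L)
state=R head=0 tape=#[0]#00#   (R,0)→(P,1,R)
state=P head=1 tape=#1[#]00#   (P,#)→(P,0,R)
state=P head=2 tape=#10[0]0#   (P,0)→(R,0,L)
state=R head=1 tape=#1[0]00#   (R,0)→(P,1,R)
state=P head=2 tape=#11[0]0#   (P,0)→(R,0,L)
state=R head=1 tape=#1[1]00#   (R,1)→(R,#,L)
state=R head=0 tape=#[1]#00#   (R,1)→(R,#,L)
state=R head=-1 tape=[#]##00#   (R,#)→(Q,#,R)
state=Q head=0 tape=#[#]#00#
The non-blank tape span at halt is ###00#.

###00#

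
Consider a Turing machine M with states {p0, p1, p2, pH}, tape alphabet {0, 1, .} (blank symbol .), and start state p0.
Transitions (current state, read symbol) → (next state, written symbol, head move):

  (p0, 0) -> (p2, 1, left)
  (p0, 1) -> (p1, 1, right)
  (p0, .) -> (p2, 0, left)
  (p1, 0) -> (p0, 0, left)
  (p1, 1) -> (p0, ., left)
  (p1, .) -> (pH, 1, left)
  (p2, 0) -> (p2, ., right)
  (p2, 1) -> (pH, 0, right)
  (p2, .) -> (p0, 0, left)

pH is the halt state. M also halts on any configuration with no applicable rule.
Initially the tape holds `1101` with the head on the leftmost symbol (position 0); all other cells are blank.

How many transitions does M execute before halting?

4

state=p0 head=0 tape=[1]101   (p0,1)→(p1,1,right)
state=p1 head=1 tape=1[1]01   (p1,1)→(p0,.,left)
state=p0 head=0 tape=[1].01   (p0,1)→(p1,1,right)
state=p1 head=1 tape=1[.]01   (p1,.)→(pH,1,left)
state=pH head=0 tape=[1]101
M halts after 4 transitions.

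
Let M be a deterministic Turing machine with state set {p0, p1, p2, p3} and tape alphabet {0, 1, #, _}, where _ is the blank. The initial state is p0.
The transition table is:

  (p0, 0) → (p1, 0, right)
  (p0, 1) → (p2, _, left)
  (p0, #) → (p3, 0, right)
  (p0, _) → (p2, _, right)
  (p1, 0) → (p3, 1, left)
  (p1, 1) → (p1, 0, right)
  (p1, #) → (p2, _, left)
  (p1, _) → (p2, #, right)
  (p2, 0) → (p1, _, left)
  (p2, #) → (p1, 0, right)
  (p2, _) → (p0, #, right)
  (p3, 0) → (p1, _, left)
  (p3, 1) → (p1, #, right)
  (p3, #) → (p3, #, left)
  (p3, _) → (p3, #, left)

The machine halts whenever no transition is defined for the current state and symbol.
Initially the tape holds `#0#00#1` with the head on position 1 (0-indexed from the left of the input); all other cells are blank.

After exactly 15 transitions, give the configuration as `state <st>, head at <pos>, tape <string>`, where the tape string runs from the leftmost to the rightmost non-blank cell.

state p2, head at 2, tape #_##___1

state=p0 head=1 tape=_#[0]#00#1   (p0,0)→(p1,0,right)
state=p1 head=2 tape=_#0[#]00#1   (p1,#)→(p2,_,left)
state=p2 head=1 tape=_#[0]_00#1   (p2,0)→(p1,_,left)
state=p1 head=0 tape=_[#]__00#1   (p1,#)→(p2,_,left)
state=p2 head=-1 tape=[_]___00#1   (p2,_)→(p0,#,right)
state=p0 head=0 tape=#[_]__00#1   (p0,_)→(p2,_,right)
state=p2 head=1 tape=#_[_]_00#1   (p2,_)→(p0,#,right)
state=p0 head=2 tape=#_#[_]00#1   (p0,_)→(p2,_,right)
state=p2 head=3 tape=#_#_[0]0#1   (p2,0)→(p1,_,left)
state=p1 head=2 tape=#_#[_]_0#1   (p1,_)→(p2,#,right)
state=p2 head=3 tape=#_##[_]0#1   (p2,_)→(p0,#,right)
state=p0 head=4 tape=#_###[0]#1   (p0,0)→(p1,0,right)
state=p1 head=5 tape=#_###0[#]1   (p1,#)→(p2,_,left)
state=p2 head=4 tape=#_###[0]_1   (p2,0)→(p1,_,left)
state=p1 head=3 tape=#_##[#]__1   (p1,#)→(p2,_,left)
state=p2 head=2 tape=#_#[#]___1
After 15 steps: state p2, head at 2, tape #_##___1.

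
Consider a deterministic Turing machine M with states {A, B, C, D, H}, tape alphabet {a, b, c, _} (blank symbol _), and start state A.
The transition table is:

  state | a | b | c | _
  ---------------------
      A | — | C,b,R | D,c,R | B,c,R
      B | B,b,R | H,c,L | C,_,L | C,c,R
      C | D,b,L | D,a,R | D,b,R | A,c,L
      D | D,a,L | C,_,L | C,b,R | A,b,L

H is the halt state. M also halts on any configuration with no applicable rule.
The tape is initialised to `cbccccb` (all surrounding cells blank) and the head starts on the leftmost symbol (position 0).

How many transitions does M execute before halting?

A | [c]bccccb   read c → write c, move R, go to D
D | c[b]ccccb   read b → write _, move L, go to C
C | [c]_ccccb   read c → write b, move R, go to D
D | b[_]ccccb   read _ → write b, move L, go to A
A | [b]bccccb   read b → write b, move R, go to C
C | b[b]ccccb   read b → write a, move R, go to D
D | ba[c]cccb   read c → write b, move R, go to C
C | bab[c]ccb   read c → write b, move R, go to D
D | babb[c]cb   read c → write b, move R, go to C
C | babbb[c]b   read c → write b, move R, go to D
D | babbbb[b]   read b → write _, move L, go to C
C | babbb[b]_   read b → write a, move R, go to D
D | babbba[_]   read _ → write b, move L, go to A
A | babbb[a]b
M halts after 13 transitions.

13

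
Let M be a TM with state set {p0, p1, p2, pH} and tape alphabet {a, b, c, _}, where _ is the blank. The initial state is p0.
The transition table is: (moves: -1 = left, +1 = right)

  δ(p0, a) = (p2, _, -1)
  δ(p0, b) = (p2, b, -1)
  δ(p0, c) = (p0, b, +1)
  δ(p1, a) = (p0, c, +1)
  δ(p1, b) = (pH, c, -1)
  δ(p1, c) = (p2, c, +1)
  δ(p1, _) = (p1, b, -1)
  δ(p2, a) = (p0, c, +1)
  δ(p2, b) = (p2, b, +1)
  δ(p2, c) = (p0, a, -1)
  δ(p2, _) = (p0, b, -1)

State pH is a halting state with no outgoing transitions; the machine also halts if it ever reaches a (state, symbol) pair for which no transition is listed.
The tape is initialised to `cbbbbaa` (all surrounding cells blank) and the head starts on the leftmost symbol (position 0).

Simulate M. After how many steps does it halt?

14

state=p0 head=0 tape=[c]bbbbaa   (p0,c)→(p0,b,+1)
state=p0 head=1 tape=b[b]bbbaa   (p0,b)→(p2,b,-1)
state=p2 head=0 tape=[b]bbbbaa   (p2,b)→(p2,b,+1)
state=p2 head=1 tape=b[b]bbbaa   (p2,b)→(p2,b,+1)
state=p2 head=2 tape=bb[b]bbaa   (p2,b)→(p2,b,+1)
state=p2 head=3 tape=bbb[b]baa   (p2,b)→(p2,b,+1)
state=p2 head=4 tape=bbbb[b]aa   (p2,b)→(p2,b,+1)
state=p2 head=5 tape=bbbbb[a]a   (p2,a)→(p0,c,+1)
state=p0 head=6 tape=bbbbbc[a]   (p0,a)→(p2,_,-1)
state=p2 head=5 tape=bbbbb[c]_   (p2,c)→(p0,a,-1)
state=p0 head=4 tape=bbbb[b]a_   (p0,b)→(p2,b,-1)
state=p2 head=3 tape=bbb[b]ba_   (p2,b)→(p2,b,+1)
state=p2 head=4 tape=bbbb[b]a_   (p2,b)→(p2,b,+1)
state=p2 head=5 tape=bbbbb[a]_   (p2,a)→(p0,c,+1)
state=p0 head=6 tape=bbbbbc[_]
M halts after 14 transitions.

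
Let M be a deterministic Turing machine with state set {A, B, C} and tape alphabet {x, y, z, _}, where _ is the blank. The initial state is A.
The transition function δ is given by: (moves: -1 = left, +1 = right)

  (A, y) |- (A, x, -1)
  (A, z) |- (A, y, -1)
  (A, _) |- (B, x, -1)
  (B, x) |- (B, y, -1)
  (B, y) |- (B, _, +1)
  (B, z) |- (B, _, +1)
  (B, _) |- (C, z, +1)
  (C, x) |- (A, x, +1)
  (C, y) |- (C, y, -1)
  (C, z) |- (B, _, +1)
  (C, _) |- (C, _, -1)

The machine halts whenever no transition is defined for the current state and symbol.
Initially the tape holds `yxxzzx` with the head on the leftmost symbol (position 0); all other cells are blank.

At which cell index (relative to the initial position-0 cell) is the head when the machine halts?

state=A head=0 tape=__[y]xxzzx   (A,y)→(A,x,-1)
state=A head=-1 tape=_[_]xxxzzx   (A,_)→(B,x,-1)
state=B head=-2 tape=[_]xxxxzzx   (B,_)→(C,z,+1)
state=C head=-1 tape=z[x]xxxzzx   (C,x)→(A,x,+1)
state=A head=0 tape=zx[x]xxzzx
At halt the head is at cell 0.

0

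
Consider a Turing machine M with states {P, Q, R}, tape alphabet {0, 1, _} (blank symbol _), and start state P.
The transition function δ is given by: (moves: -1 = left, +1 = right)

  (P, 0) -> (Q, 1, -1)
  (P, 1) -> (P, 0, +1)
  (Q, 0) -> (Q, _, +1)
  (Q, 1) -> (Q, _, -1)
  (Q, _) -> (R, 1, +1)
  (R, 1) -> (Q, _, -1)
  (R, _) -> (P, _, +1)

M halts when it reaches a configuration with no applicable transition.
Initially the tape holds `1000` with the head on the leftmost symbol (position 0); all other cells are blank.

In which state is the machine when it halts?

P | _[1]000   read 1 → write 0, move +1, go to P
P | _0[0]00   read 0 → write 1, move -1, go to Q
Q | _[0]100   read 0 → write _, move +1, go to Q
Q | __[1]00   read 1 → write _, move -1, go to Q
Q | _[_]_00   read _ → write 1, move +1, go to R
R | _1[_]00   read _ → write _, move +1, go to P
P | _1_[0]0   read 0 → write 1, move -1, go to Q
Q | _1[_]10   read _ → write 1, move +1, go to R
R | _11[1]0   read 1 → write _, move -1, go to Q
Q | _1[1]_0   read 1 → write _, move -1, go to Q
Q | _[1]__0   read 1 → write _, move -1, go to Q
Q | [_]___0   read _ → write 1, move +1, go to R
R | 1[_]__0   read _ → write _, move +1, go to P
P | 1_[_]_0
No transition is defined for (P, _); M halts in state P.

P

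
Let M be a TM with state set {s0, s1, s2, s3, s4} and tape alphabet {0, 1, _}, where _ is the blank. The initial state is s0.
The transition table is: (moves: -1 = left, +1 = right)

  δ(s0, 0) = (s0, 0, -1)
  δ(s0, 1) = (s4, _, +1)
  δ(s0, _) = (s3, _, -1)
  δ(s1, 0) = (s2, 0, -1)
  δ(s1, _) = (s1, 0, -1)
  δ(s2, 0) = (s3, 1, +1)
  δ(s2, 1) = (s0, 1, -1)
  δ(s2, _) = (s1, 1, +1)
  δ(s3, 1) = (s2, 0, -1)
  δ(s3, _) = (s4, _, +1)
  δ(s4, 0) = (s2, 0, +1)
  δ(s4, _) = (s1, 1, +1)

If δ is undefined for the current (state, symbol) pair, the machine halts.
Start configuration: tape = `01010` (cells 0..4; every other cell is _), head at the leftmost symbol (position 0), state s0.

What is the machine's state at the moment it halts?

s0 | ___[0]1010   read 0 → write 0, move -1, go to s0
s0 | __[_]01010   read _ → write _, move -1, go to s3
s3 | _[_]_01010   read _ → write _, move +1, go to s4
s4 | __[_]01010   read _ → write 1, move +1, go to s1
s1 | __1[0]1010   read 0 → write 0, move -1, go to s2
s2 | __[1]01010   read 1 → write 1, move -1, go to s0
s0 | _[_]101010   read _ → write _, move -1, go to s3
s3 | [_]_101010   read _ → write _, move +1, go to s4
s4 | _[_]101010   read _ → write 1, move +1, go to s1
s1 | _1[1]01010
No transition is defined for (s1, 1); M halts in state s1.

s1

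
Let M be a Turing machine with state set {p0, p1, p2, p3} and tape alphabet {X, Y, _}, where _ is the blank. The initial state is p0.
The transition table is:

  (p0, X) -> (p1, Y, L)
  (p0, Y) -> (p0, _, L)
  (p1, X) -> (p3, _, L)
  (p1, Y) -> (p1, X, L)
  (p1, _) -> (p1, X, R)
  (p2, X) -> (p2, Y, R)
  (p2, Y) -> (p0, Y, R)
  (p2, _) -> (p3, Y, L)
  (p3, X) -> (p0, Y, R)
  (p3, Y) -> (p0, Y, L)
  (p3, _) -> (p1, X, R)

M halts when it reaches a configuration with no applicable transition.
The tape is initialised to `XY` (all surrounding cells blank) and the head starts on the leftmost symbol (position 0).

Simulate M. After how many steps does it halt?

p0 | __[X]Y   read X → write Y, move L, go to p1
p1 | _[_]YY   read _ → write X, move R, go to p1
p1 | _X[Y]Y   read Y → write X, move L, go to p1
p1 | _[X]XY   read X → write _, move L, go to p3
p3 | [_]_XY   read _ → write X, move R, go to p1
p1 | X[_]XY   read _ → write X, move R, go to p1
p1 | XX[X]Y   read X → write _, move L, go to p3
p3 | X[X]_Y   read X → write Y, move R, go to p0
p0 | XY[_]Y
M halts after 8 transitions.

8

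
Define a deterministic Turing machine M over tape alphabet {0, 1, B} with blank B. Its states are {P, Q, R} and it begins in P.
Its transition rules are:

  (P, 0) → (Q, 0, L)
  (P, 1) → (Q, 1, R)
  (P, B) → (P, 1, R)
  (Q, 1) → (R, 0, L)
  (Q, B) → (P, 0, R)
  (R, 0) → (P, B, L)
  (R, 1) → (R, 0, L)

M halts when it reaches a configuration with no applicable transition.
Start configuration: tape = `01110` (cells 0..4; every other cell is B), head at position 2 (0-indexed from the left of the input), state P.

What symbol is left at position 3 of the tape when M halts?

0

state=P head=2 tape=BB01[1]10   (P,1)→(Q,1,R)
state=Q head=3 tape=BB011[1]0   (Q,1)→(R,0,L)
state=R head=2 tape=BB01[1]00   (R,1)→(R,0,L)
state=R head=1 tape=BB0[1]000   (R,1)→(R,0,L)
state=R head=0 tape=BB[0]0000   (R,0)→(P,B,L)
state=P head=-1 tape=B[B]B0000   (P,B)→(P,1,R)
state=P head=0 tape=B1[B]0000   (P,B)→(P,1,R)
state=P head=1 tape=B11[0]000   (P,0)→(Q,0,L)
state=Q head=0 tape=B1[1]0000   (Q,1)→(R,0,L)
state=R head=-1 tape=B[1]00000   (R,1)→(R,0,L)
state=R head=-2 tape=[B]000000
Cell 3 holds 0 when M halts.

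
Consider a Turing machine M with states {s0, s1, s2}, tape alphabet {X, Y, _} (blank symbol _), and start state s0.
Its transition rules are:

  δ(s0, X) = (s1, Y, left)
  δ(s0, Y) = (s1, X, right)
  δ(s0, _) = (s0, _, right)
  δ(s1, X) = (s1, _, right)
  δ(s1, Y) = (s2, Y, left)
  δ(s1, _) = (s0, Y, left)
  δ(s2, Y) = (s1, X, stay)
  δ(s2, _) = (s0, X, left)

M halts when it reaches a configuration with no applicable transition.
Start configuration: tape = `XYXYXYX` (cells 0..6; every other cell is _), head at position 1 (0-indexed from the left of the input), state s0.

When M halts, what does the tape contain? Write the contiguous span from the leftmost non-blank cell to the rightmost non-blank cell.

state=s0 head=1 tape=__X[Y]XYXYX   (s0,Y)→(s1,X,right)
state=s1 head=2 tape=__XX[X]YXYX   (s1,X)→(s1,_,right)
state=s1 head=3 tape=__XX_[Y]XYX   (s1,Y)→(s2,Y,left)
state=s2 head=2 tape=__XX[_]YXYX   (s2,_)→(s0,X,left)
state=s0 head=1 tape=__X[X]XYXYX   (s0,X)→(s1,Y,left)
state=s1 head=0 tape=__[X]YXYXYX   (s1,X)→(s1,_,right)
state=s1 head=1 tape=___[Y]XYXYX   (s1,Y)→(s2,Y,left)
state=s2 head=0 tape=__[_]YXYXYX   (s2,_)→(s0,X,left)
state=s0 head=-1 tape=_[_]XYXYXYX   (s0,_)→(s0,_,right)
state=s0 head=0 tape=__[X]YXYXYX   (s0,X)→(s1,Y,left)
state=s1 head=-1 tape=_[_]YYXYXYX   (s1,_)→(s0,Y,left)
state=s0 head=-2 tape=[_]YYYXYXYX   (s0,_)→(s0,_,right)
state=s0 head=-1 tape=_[Y]YYXYXYX   (s0,Y)→(s1,X,right)
state=s1 head=0 tape=_X[Y]YXYXYX   (s1,Y)→(s2,Y,left)
state=s2 head=-1 tape=_[X]YYXYXYX
The non-blank tape span at halt is XYYXYXYX.

XYYXYXYX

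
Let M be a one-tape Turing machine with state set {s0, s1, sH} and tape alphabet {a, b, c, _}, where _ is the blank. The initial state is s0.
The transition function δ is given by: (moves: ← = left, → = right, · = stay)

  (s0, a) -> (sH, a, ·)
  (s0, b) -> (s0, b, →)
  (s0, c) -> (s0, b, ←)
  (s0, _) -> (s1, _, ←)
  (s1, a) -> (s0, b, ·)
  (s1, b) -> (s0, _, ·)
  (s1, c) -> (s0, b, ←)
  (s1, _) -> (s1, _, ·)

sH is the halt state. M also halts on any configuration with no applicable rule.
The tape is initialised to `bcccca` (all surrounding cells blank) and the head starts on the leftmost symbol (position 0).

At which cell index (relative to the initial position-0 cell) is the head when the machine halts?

s0 | [b]cccca   read b → write b, move →, go to s0
s0 | b[c]ccca   read c → write b, move ←, go to s0
s0 | [b]bccca   read b → write b, move →, go to s0
s0 | b[b]ccca   read b → write b, move →, go to s0
s0 | bb[c]cca   read c → write b, move ←, go to s0
s0 | b[b]bcca   read b → write b, move →, go to s0
s0 | bb[b]cca   read b → write b, move →, go to s0
s0 | bbb[c]ca   read c → write b, move ←, go to s0
s0 | bb[b]bca   read b → write b, move →, go to s0
s0 | bbb[b]ca   read b → write b, move →, go to s0
s0 | bbbb[c]a   read c → write b, move ←, go to s0
s0 | bbb[b]ba   read b → write b, move →, go to s0
s0 | bbbb[b]a   read b → write b, move →, go to s0
s0 | bbbbb[a]   read a → write a, move ·, go to sH
sH | bbbbb[a]
At halt the head is at cell 5.

5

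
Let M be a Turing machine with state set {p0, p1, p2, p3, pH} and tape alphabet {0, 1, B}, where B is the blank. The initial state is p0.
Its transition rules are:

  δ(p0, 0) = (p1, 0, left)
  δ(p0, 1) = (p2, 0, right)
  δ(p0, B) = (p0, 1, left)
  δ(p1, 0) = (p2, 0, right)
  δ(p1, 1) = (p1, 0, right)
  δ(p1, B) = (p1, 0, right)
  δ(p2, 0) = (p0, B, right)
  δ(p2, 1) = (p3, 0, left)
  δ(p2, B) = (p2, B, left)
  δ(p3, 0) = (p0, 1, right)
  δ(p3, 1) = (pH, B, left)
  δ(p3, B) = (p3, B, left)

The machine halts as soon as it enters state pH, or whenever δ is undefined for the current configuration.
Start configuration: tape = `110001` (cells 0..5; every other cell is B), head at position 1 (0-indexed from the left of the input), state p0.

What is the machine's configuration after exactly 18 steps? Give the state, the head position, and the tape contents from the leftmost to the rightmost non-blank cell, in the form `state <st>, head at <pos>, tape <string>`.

state=p0 head=1 tape=1[1]0001B   (p0,1)→(p2,0,right)
state=p2 head=2 tape=10[0]001B   (p2,0)→(p0,B,right)
state=p0 head=3 tape=10B[0]01B   (p0,0)→(p1,0,left)
state=p1 head=2 tape=10[B]001B   (p1,B)→(p1,0,right)
state=p1 head=3 tape=100[0]01B   (p1,0)→(p2,0,right)
state=p2 head=4 tape=1000[0]1B   (p2,0)→(p0,B,right)
state=p0 head=5 tape=1000B[1]B   (p0,1)→(p2,0,right)
state=p2 head=6 tape=1000B0[B]   (p2,B)→(p2,B,left)
state=p2 head=5 tape=1000B[0]B   (p2,0)→(p0,B,right)
state=p0 head=6 tape=1000BB[B]   (p0,B)→(p0,1,left)
state=p0 head=5 tape=1000B[B]1   (p0,B)→(p0,1,left)
state=p0 head=4 tape=1000[B]11   (p0,B)→(p0,1,left)
state=p0 head=3 tape=100[0]111   (p0,0)→(p1,0,left)
state=p1 head=2 tape=10[0]0111   (p1,0)→(p2,0,right)
state=p2 head=3 tape=100[0]111   (p2,0)→(p0,B,right)
state=p0 head=4 tape=100B[1]11   (p0,1)→(p2,0,right)
state=p2 head=5 tape=100B0[1]1   (p2,1)→(p3,0,left)
state=p3 head=4 tape=100B[0]01   (p3,0)→(p0,1,right)
state=p0 head=5 tape=100B1[0]1
After 18 steps: state p0, head at 5, tape 100B101.

state p0, head at 5, tape 100B101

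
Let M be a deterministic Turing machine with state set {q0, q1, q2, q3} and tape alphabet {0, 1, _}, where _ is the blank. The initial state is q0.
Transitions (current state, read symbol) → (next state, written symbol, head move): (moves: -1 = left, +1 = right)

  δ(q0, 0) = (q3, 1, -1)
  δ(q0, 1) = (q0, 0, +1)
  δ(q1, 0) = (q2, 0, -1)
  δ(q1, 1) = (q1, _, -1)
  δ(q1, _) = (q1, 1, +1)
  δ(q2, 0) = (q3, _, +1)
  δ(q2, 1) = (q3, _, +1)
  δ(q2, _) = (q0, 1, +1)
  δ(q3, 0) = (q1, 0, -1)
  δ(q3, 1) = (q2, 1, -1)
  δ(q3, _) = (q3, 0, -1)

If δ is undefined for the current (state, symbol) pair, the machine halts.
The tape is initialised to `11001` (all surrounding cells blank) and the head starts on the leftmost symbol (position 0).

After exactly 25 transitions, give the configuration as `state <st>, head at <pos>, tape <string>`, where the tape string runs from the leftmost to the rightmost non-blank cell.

state=q0 head=0 tape=__[1]1001   (q0,1)→(q0,0,+1)
state=q0 head=1 tape=__0[1]001   (q0,1)→(q0,0,+1)
state=q0 head=2 tape=__00[0]01   (q0,0)→(q3,1,-1)
state=q3 head=1 tape=__0[0]101   (q3,0)→(q1,0,-1)
state=q1 head=0 tape=__[0]0101   (q1,0)→(q2,0,-1)
state=q2 head=-1 tape=_[_]00101   (q2,_)→(q0,1,+1)
state=q0 head=0 tape=_1[0]0101   (q0,0)→(q3,1,-1)
state=q3 head=-1 tape=_[1]10101   (q3,1)→(q2,1,-1)
state=q2 head=-2 tape=[_]110101   (q2,_)→(q0,1,+1)
state=q0 head=-1 tape=1[1]10101   (q0,1)→(q0,0,+1)
state=q0 head=0 tape=10[1]0101   (q0,1)→(q0,0,+1)
state=q0 head=1 tape=100[0]101   (q0,0)→(q3,1,-1)
state=q3 head=0 tape=10[0]1101   (q3,0)→(q1,0,-1)
state=q1 head=-1 tape=1[0]01101   (q1,0)→(q2,0,-1)
state=q2 head=-2 tape=[1]001101   (q2,1)→(q3,_,+1)
state=q3 head=-1 tape=_[0]01101   (q3,0)→(q1,0,-1)
state=q1 head=-2 tape=[_]001101   (q1,_)→(q1,1,+1)
state=q1 head=-1 tape=1[0]01101   (q1,0)→(q2,0,-1)
state=q2 head=-2 tape=[1]001101   (q2,1)→(q3,_,+1)
state=q3 head=-1 tape=_[0]01101   (q3,0)→(q1,0,-1)
state=q1 head=-2 tape=[_]001101   (q1,_)→(q1,1,+1)
state=q1 head=-1 tape=1[0]01101   (q1,0)→(q2,0,-1)
state=q2 head=-2 tape=[1]001101   (q2,1)→(q3,_,+1)
state=q3 head=-1 tape=_[0]01101   (q3,0)→(q1,0,-1)
state=q1 head=-2 tape=[_]001101   (q1,_)→(q1,1,+1)
state=q1 head=-1 tape=1[0]01101
After 25 steps: state q1, head at -1, tape 1001101.

state q1, head at -1, tape 1001101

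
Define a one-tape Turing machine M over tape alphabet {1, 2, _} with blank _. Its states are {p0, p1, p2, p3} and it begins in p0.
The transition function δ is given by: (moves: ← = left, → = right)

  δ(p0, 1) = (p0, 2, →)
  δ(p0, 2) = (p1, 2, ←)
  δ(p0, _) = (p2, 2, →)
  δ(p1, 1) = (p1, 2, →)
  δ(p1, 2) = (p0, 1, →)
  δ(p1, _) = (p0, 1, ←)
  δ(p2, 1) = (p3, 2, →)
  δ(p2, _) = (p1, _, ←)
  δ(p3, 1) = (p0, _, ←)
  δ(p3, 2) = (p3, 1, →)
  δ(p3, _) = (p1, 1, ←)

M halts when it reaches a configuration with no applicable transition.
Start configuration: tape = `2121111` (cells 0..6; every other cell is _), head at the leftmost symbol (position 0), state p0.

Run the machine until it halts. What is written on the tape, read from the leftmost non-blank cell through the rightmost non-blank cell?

p0 | __[2]121111   read 2 → write 2, move ←, go to p1
p1 | _[_]2121111   read _ → write 1, move ←, go to p0
p0 | [_]12121111   read _ → write 2, move →, go to p2
p2 | 2[1]2121111   read 1 → write 2, move →, go to p3
p3 | 22[2]121111   read 2 → write 1, move →, go to p3
p3 | 221[1]21111   read 1 → write _, move ←, go to p0
p0 | 22[1]_21111   read 1 → write 2, move →, go to p0
p0 | 222[_]21111   read _ → write 2, move →, go to p2
p2 | 2222[2]1111
The non-blank tape span at halt is 222221111.

222221111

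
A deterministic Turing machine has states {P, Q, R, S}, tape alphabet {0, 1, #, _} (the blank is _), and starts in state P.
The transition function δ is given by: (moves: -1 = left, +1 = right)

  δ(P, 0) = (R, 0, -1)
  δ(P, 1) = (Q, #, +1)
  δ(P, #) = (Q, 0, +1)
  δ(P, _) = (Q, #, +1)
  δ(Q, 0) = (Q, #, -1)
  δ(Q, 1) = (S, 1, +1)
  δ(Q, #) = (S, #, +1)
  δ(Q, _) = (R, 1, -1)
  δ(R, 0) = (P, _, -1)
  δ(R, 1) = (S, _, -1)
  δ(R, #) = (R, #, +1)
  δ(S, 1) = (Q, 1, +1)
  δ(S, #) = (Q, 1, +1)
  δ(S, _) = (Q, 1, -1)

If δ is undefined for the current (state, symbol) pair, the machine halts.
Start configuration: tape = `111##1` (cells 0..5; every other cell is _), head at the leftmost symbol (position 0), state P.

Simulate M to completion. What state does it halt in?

P | ___[1]11##1__   read 1 → write #, move +1, go to Q
Q | ___#[1]1##1__   read 1 → write 1, move +1, go to S
S | ___#1[1]##1__   read 1 → write 1, move +1, go to Q
Q | ___#11[#]#1__   read # → write #, move +1, go to S
S | ___#11#[#]1__   read # → write 1, move +1, go to Q
Q | ___#11#1[1]__   read 1 → write 1, move +1, go to S
S | ___#11#11[_]_   read _ → write 1, move -1, go to Q
Q | ___#11#1[1]1_   read 1 → write 1, move +1, go to S
S | ___#11#11[1]_   read 1 → write 1, move +1, go to Q
Q | ___#11#111[_]   read _ → write 1, move -1, go to R
R | ___#11#11[1]1   read 1 → write _, move -1, go to S
S | ___#11#1[1]_1   read 1 → write 1, move +1, go to Q
Q | ___#11#11[_]1   read _ → write 1, move -1, go to R
R | ___#11#1[1]11   read 1 → write _, move -1, go to S
S | ___#11#[1]_11   read 1 → write 1, move +1, go to Q
Q | ___#11#1[_]11   read _ → write 1, move -1, go to R
R | ___#11#[1]111   read 1 → write _, move -1, go to S
S | ___#11[#]_111   read # → write 1, move +1, go to Q
Q | ___#111[_]111   read _ → write 1, move -1, go to R
R | ___#11[1]1111   read 1 → write _, move -1, go to S
S | ___#1[1]_1111   read 1 → write 1, move +1, go to Q
Q | ___#11[_]1111   read _ → write 1, move -1, go to R
R | ___#1[1]11111   read 1 → write _, move -1, go to S
S | ___#[1]_11111   read 1 → write 1, move +1, go to Q
Q | ___#1[_]11111   read _ → write 1, move -1, go to R
R | ___#[1]111111   read 1 → write _, move -1, go to S
S | ___[#]_111111   read # → write 1, move +1, go to Q
Q | ___1[_]111111   read _ → write 1, move -1, go to R
R | ___[1]1111111   read 1 → write _, move -1, go to S
S | __[_]_1111111   read _ → write 1, move -1, go to Q
Q | _[_]1_1111111   read _ → write 1, move -1, go to R
R | [_]11_1111111
No transition is defined for (R, _); M halts in state R.

R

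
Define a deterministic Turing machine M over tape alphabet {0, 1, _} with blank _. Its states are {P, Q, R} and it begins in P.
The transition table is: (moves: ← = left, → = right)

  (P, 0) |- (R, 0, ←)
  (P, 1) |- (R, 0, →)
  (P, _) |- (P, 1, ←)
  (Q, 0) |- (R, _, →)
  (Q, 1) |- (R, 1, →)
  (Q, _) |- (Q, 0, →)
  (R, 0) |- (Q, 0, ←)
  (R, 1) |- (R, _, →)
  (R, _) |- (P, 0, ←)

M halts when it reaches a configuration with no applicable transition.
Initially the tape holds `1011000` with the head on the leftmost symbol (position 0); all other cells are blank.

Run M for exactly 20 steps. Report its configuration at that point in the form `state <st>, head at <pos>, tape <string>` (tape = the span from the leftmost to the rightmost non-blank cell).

state R, head at 4, tape 0__00010

P | [1]011000_   read 1 → write 0, move →, go to R
R | 0[0]11000_   read 0 → write 0, move ←, go to Q
Q | [0]011000_   read 0 → write _, move →, go to R
R | _[0]11000_   read 0 → write 0, move ←, go to Q
Q | [_]011000_   read _ → write 0, move →, go to Q
Q | 0[0]11000_   read 0 → write _, move →, go to R
R | 0_[1]1000_   read 1 → write _, move →, go to R
R | 0__[1]000_   read 1 → write _, move →, go to R
R | 0___[0]00_   read 0 → write 0, move ←, go to Q
Q | 0__[_]000_   read _ → write 0, move →, go to Q
Q | 0__0[0]00_   read 0 → write _, move →, go to R
R | 0__0_[0]0_   read 0 → write 0, move ←, go to Q
Q | 0__0[_]00_   read _ → write 0, move →, go to Q
Q | 0__00[0]0_   read 0 → write _, move →, go to R
R | 0__00_[0]_   read 0 → write 0, move ←, go to Q
Q | 0__00[_]0_   read _ → write 0, move →, go to Q
Q | 0__000[0]_   read 0 → write _, move →, go to R
R | 0__000_[_]   read _ → write 0, move ←, go to P
P | 0__000[_]0   read _ → write 1, move ←, go to P
P | 0__00[0]10   read 0 → write 0, move ←, go to R
R | 0__0[0]010
After 20 steps: state R, head at 4, tape 0__00010.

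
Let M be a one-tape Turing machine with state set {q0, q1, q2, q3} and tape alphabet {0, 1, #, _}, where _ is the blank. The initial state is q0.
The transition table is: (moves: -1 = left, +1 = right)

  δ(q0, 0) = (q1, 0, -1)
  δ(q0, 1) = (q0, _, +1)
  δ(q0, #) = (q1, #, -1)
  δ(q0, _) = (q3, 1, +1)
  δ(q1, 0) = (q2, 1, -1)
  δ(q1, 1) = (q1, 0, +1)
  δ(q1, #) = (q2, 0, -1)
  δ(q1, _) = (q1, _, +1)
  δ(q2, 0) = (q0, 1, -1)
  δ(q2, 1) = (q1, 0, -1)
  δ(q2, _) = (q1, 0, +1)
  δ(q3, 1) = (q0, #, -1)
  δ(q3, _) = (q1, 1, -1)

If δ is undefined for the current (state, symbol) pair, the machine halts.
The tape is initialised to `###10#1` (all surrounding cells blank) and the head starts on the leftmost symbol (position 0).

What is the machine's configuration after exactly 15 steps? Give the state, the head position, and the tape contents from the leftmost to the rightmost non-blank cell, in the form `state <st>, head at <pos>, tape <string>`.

state q0, head at -3, tape 111##10#1

state=q0 head=0 tape=___[#]##10#1   (q0,#)→(q1,#,-1)
state=q1 head=-1 tape=__[_]###10#1   (q1,_)→(q1,_,+1)
state=q1 head=0 tape=___[#]##10#1   (q1,#)→(q2,0,-1)
state=q2 head=-1 tape=__[_]0##10#1   (q2,_)→(q1,0,+1)
state=q1 head=0 tape=__0[0]##10#1   (q1,0)→(q2,1,-1)
state=q2 head=-1 tape=__[0]1##10#1   (q2,0)→(q0,1,-1)
state=q0 head=-2 tape=_[_]11##10#1   (q0,_)→(q3,1,+1)
state=q3 head=-1 tape=_1[1]1##10#1   (q3,1)→(q0,#,-1)
state=q0 head=-2 tape=_[1]#1##10#1   (q0,1)→(q0,_,+1)
state=q0 head=-1 tape=__[#]1##10#1   (q0,#)→(q1,#,-1)
state=q1 head=-2 tape=_[_]#1##10#1   (q1,_)→(q1,_,+1)
state=q1 head=-1 tape=__[#]1##10#1   (q1,#)→(q2,0,-1)
state=q2 head=-2 tape=_[_]01##10#1   (q2,_)→(q1,0,+1)
state=q1 head=-1 tape=_0[0]1##10#1   (q1,0)→(q2,1,-1)
state=q2 head=-2 tape=_[0]11##10#1   (q2,0)→(q0,1,-1)
state=q0 head=-3 tape=[_]111##10#1
After 15 steps: state q0, head at -3, tape 111##10#1.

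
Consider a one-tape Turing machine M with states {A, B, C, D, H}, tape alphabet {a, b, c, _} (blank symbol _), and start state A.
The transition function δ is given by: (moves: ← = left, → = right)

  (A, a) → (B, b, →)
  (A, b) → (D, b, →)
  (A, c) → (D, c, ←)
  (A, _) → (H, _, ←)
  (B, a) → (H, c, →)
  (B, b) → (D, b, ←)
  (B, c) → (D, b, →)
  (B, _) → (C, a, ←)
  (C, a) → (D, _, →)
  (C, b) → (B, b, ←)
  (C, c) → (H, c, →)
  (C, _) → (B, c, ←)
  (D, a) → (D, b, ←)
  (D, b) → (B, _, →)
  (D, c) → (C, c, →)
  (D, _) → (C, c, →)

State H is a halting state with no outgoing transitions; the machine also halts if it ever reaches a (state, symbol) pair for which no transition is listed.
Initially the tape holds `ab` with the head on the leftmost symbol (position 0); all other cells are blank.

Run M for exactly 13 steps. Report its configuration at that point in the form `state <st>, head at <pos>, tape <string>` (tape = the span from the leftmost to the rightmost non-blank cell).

state B, head at -1, tape cbca

A | _[a]b_   read a → write b, move →, go to B
B | _b[b]_   read b → write b, move ←, go to D
D | _[b]b_   read b → write _, move →, go to B
B | __[b]_   read b → write b, move ←, go to D
D | _[_]b_   read _ → write c, move →, go to C
C | _c[b]_   read b → write b, move ←, go to B
B | _[c]b_   read c → write b, move →, go to D
D | _b[b]_   read b → write _, move →, go to B
B | _b_[_]   read _ → write a, move ←, go to C
C | _b[_]a   read _ → write c, move ←, go to B
B | _[b]ca   read b → write b, move ←, go to D
D | [_]bca   read _ → write c, move →, go to C
C | c[b]ca   read b → write b, move ←, go to B
B | [c]bca
After 13 steps: state B, head at -1, tape cbca.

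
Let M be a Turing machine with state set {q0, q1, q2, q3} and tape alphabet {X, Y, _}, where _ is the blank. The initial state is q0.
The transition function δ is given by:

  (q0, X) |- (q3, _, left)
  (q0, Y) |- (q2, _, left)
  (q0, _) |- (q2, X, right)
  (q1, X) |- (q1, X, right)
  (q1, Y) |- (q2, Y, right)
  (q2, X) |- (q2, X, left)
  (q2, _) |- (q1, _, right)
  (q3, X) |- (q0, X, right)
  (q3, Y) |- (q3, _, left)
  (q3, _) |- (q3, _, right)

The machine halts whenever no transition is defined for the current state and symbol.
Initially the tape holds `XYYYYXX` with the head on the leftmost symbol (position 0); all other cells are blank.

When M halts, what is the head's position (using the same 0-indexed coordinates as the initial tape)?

8

state=q0 head=0 tape=_[X]YYYYXX__   (q0,X)→(q3,_,left)
state=q3 head=-1 tape=[_]_YYYYXX__   (q3,_)→(q3,_,right)
state=q3 head=0 tape=_[_]YYYYXX__   (q3,_)→(q3,_,right)
state=q3 head=1 tape=__[Y]YYYXX__   (q3,Y)→(q3,_,left)
state=q3 head=0 tape=_[_]_YYYXX__   (q3,_)→(q3,_,right)
state=q3 head=1 tape=__[_]YYYXX__   (q3,_)→(q3,_,right)
state=q3 head=2 tape=___[Y]YYXX__   (q3,Y)→(q3,_,left)
state=q3 head=1 tape=__[_]_YYXX__   (q3,_)→(q3,_,right)
state=q3 head=2 tape=___[_]YYXX__   (q3,_)→(q3,_,right)
state=q3 head=3 tape=____[Y]YXX__   (q3,Y)→(q3,_,left)
state=q3 head=2 tape=___[_]_YXX__   (q3,_)→(q3,_,right)
state=q3 head=3 tape=____[_]YXX__   (q3,_)→(q3,_,right)
state=q3 head=4 tape=_____[Y]XX__   (q3,Y)→(q3,_,left)
state=q3 head=3 tape=____[_]_XX__   (q3,_)→(q3,_,right)
state=q3 head=4 tape=_____[_]XX__   (q3,_)→(q3,_,right)
state=q3 head=5 tape=______[X]X__   (q3,X)→(q0,X,right)
state=q0 head=6 tape=______X[X]__   (q0,X)→(q3,_,left)
state=q3 head=5 tape=______[X]___   (q3,X)→(q0,X,right)
state=q0 head=6 tape=______X[_]__   (q0,_)→(q2,X,right)
state=q2 head=7 tape=______XX[_]_   (q2,_)→(q1,_,right)
state=q1 head=8 tape=______XX_[_]
At halt the head is at cell 8.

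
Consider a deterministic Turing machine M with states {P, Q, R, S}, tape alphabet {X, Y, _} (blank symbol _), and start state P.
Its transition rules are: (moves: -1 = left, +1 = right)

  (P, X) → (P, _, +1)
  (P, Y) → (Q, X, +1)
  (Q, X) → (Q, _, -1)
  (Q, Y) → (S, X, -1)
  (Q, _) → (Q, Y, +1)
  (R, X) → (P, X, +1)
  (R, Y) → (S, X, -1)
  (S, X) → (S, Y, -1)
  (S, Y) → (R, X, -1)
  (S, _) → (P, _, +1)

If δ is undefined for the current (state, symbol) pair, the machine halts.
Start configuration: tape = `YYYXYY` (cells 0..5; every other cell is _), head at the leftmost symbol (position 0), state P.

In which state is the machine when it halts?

R

state=P head=0 tape=__[Y]YYXYY   (P,Y)→(Q,X,+1)
state=Q head=1 tape=__X[Y]YXYY   (Q,Y)→(S,X,-1)
state=S head=0 tape=__[X]XYXYY   (S,X)→(S,Y,-1)
state=S head=-1 tape=_[_]YXYXYY   (S,_)→(P,_,+1)
state=P head=0 tape=__[Y]XYXYY   (P,Y)→(Q,X,+1)
state=Q head=1 tape=__X[X]YXYY   (Q,X)→(Q,_,-1)
state=Q head=0 tape=__[X]_YXYY   (Q,X)→(Q,_,-1)
state=Q head=-1 tape=_[_]__YXYY   (Q,_)→(Q,Y,+1)
state=Q head=0 tape=_Y[_]_YXYY   (Q,_)→(Q,Y,+1)
state=Q head=1 tape=_YY[_]YXYY   (Q,_)→(Q,Y,+1)
state=Q head=2 tape=_YYY[Y]XYY   (Q,Y)→(S,X,-1)
state=S head=1 tape=_YY[Y]XXYY   (S,Y)→(R,X,-1)
state=R head=0 tape=_Y[Y]XXXYY   (R,Y)→(S,X,-1)
state=S head=-1 tape=_[Y]XXXXYY   (S,Y)→(R,X,-1)
state=R head=-2 tape=[_]XXXXXYY
No transition is defined for (R, _); M halts in state R.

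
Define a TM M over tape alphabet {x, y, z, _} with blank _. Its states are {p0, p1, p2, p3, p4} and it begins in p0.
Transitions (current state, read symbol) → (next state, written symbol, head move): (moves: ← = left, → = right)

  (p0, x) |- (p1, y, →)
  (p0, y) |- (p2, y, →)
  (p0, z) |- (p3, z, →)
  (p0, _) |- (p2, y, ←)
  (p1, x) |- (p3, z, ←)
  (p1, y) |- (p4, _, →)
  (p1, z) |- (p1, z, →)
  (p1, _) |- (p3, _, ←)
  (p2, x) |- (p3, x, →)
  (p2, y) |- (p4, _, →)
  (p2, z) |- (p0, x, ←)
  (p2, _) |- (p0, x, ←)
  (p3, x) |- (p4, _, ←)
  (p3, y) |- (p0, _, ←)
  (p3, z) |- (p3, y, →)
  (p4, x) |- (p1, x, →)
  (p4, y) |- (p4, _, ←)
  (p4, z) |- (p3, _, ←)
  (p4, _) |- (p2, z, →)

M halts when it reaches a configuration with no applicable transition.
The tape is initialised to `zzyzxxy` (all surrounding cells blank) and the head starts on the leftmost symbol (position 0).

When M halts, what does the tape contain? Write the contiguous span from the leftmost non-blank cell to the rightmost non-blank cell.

state=p0 head=0 tape=_[z]zyzxxy   (p0,z)→(p3,z,→)
state=p3 head=1 tape=_z[z]yzxxy   (p3,z)→(p3,y,→)
state=p3 head=2 tape=_zy[y]zxxy   (p3,y)→(p0,_,←)
state=p0 head=1 tape=_z[y]_zxxy   (p0,y)→(p2,y,→)
state=p2 head=2 tape=_zy[_]zxxy   (p2,_)→(p0,x,←)
state=p0 head=1 tape=_z[y]xzxxy   (p0,y)→(p2,y,→)
state=p2 head=2 tape=_zy[x]zxxy   (p2,x)→(p3,x,→)
state=p3 head=3 tape=_zyx[z]xxy   (p3,z)→(p3,y,→)
state=p3 head=4 tape=_zyxy[x]xy   (p3,x)→(p4,_,←)
state=p4 head=3 tape=_zyx[y]_xy   (p4,y)→(p4,_,←)
state=p4 head=2 tape=_zy[x]__xy   (p4,x)→(p1,x,→)
state=p1 head=3 tape=_zyx[_]_xy   (p1,_)→(p3,_,←)
state=p3 head=2 tape=_zy[x]__xy   (p3,x)→(p4,_,←)
state=p4 head=1 tape=_z[y]___xy   (p4,y)→(p4,_,←)
state=p4 head=0 tape=_[z]____xy   (p4,z)→(p3,_,←)
state=p3 head=-1 tape=[_]_____xy
The non-blank tape span at halt is xy.

xy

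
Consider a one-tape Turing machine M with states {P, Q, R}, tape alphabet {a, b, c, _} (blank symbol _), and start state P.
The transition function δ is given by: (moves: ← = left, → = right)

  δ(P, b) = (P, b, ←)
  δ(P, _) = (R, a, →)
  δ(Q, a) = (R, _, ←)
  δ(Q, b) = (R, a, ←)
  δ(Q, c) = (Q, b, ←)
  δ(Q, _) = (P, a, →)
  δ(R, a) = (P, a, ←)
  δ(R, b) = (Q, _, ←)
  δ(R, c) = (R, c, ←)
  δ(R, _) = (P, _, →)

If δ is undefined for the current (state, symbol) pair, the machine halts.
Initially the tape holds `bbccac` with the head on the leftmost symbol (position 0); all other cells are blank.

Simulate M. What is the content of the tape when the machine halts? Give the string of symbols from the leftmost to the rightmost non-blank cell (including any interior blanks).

state=P head=0 tape=__[b]bccac   (P,b)→(P,b,←)
state=P head=-1 tape=_[_]bbccac   (P,_)→(R,a,→)
state=R head=0 tape=_a[b]bccac   (R,b)→(Q,_,←)
state=Q head=-1 tape=_[a]_bccac   (Q,a)→(R,_,←)
state=R head=-2 tape=[_]__bccac   (R,_)→(P,_,→)
state=P head=-1 tape=_[_]_bccac   (P,_)→(R,a,→)
state=R head=0 tape=_a[_]bccac   (R,_)→(P,_,→)
state=P head=1 tape=_a_[b]ccac   (P,b)→(P,b,←)
state=P head=0 tape=_a[_]bccac   (P,_)→(R,a,→)
state=R head=1 tape=_aa[b]ccac   (R,b)→(Q,_,←)
state=Q head=0 tape=_a[a]_ccac   (Q,a)→(R,_,←)
state=R head=-1 tape=_[a]__ccac   (R,a)→(P,a,←)
state=P head=-2 tape=[_]a__ccac   (P,_)→(R,a,→)
state=R head=-1 tape=a[a]__ccac   (R,a)→(P,a,←)
state=P head=-2 tape=[a]a__ccac
The non-blank tape span at halt is aa__ccac.

aa__ccac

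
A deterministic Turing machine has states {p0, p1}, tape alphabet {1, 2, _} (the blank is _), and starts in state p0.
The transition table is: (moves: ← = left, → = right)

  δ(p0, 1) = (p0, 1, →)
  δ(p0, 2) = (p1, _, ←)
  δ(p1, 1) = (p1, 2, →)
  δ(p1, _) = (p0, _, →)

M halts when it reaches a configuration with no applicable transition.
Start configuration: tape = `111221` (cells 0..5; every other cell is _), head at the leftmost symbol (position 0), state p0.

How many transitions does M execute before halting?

8

p0 | [1]11221   read 1 → write 1, move →, go to p0
p0 | 1[1]1221   read 1 → write 1, move →, go to p0
p0 | 11[1]221   read 1 → write 1, move →, go to p0
p0 | 111[2]21   read 2 → write _, move ←, go to p1
p1 | 11[1]_21   read 1 → write 2, move →, go to p1
p1 | 112[_]21   read _ → write _, move →, go to p0
p0 | 112_[2]1   read 2 → write _, move ←, go to p1
p1 | 112[_]_1   read _ → write _, move →, go to p0
p0 | 112_[_]1
M halts after 8 transitions.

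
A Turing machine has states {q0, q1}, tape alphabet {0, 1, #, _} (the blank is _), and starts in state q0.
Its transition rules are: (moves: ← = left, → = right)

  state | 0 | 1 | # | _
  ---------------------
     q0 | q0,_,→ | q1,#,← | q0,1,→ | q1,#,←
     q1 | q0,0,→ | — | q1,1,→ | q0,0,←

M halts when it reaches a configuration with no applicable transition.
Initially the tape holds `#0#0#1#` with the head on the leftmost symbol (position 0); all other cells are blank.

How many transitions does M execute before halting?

6

q0 | [#]0#0#1#   read # → write 1, move →, go to q0
q0 | 1[0]#0#1#   read 0 → write _, move →, go to q0
q0 | 1_[#]0#1#   read # → write 1, move →, go to q0
q0 | 1_1[0]#1#   read 0 → write _, move →, go to q0
q0 | 1_1_[#]1#   read # → write 1, move →, go to q0
q0 | 1_1_1[1]#   read 1 → write #, move ←, go to q1
q1 | 1_1_[1]##
M halts after 6 transitions.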